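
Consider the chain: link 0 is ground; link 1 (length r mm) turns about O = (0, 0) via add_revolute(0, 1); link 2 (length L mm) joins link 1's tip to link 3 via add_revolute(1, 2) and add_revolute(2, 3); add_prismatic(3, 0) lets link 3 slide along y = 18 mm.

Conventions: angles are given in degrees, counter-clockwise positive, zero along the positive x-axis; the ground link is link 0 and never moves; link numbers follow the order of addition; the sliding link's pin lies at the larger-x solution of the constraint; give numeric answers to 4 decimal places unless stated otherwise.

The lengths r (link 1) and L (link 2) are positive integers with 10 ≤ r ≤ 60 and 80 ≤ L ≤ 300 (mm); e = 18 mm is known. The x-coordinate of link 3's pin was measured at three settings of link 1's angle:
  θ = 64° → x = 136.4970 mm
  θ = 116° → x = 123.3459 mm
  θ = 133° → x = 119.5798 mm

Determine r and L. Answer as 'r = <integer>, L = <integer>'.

constraint per measurement: (x − r cos θ)² + (r sin θ − e)² = L²
subtracting the θ₁ and θ₂ equations cancels the r² and L² terms:
r = (x₁² − x₂²) / (2[(x₁cos θ₁ + e sin θ₁) − (x₂cos θ₂ + e sin θ₂)]) = 15.0000 → r = 15
L² = (x₁ − r cos θ₁)² + (r sin θ₁ − e)² = 16899.9918 → L = 130.0000 → L = 130
check at θ₃=133°: x = 119.5798 (printed 119.5798) ✓

r = 15, L = 130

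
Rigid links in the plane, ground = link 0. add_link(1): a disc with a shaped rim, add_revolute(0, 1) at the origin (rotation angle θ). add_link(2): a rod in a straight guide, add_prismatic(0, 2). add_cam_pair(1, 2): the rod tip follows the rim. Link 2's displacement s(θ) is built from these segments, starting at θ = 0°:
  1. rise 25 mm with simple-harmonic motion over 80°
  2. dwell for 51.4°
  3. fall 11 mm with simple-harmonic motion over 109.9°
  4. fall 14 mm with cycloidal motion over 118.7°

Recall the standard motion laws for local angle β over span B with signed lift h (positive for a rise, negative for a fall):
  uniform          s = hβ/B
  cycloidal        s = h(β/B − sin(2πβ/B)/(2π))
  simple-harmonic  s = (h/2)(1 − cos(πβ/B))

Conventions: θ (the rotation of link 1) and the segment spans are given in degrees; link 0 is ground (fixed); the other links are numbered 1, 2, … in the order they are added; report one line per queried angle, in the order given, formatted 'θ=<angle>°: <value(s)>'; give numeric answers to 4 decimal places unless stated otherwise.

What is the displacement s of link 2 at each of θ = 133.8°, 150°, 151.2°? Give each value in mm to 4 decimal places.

segment 1 (0° to 80°, simple-harmonic, h = 25) is passed completely: s = 0.0000 + (25) = 25.0000
segment 2 (80° to 131.4°, dwell): s unchanged at 25.0000
θ = 133.8° falls in segment 3 (131.4° to 241.3°, simple-harmonic, h = -11): β = 133.8 − 131.4 = 2.4°, B = 109.9°; Δs = -11/2·(1 − cos(π·0.0218)) = -0.0129; s = 25.0000 − 0.0129 = 24.9871
θ = 150° falls in segment 3 (131.4° to 241.3°, simple-harmonic, h = -11): β = 150 − 131.4 = 18.6°, B = 109.9°; Δs = -11/2·(1 − cos(π·0.1692)) = -0.7593; s = 25.0000 − 0.7593 = 24.2407
θ = 151.2° falls in segment 3 (131.4° to 241.3°, simple-harmonic, h = -11): β = 151.2 − 131.4 = 19.8°, B = 109.9°; Δs = -11/2·(1 − cos(π·0.1802)) = -0.8577; s = 25.0000 − 0.8577 = 24.1423

θ=133.8°: 24.9871
θ=150°: 24.2407
θ=151.2°: 24.1423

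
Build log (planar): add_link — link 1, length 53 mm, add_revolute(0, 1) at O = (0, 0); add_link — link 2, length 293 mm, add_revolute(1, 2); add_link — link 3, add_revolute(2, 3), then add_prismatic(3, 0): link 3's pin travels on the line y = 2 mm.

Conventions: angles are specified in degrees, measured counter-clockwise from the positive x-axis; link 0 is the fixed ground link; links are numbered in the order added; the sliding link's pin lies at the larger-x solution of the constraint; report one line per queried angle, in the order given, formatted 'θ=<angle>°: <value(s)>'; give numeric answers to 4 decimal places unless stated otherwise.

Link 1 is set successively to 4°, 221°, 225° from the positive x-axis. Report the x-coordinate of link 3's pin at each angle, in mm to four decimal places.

geometry: r = 53 mm, L = 293 mm, e = 2 mm
θ=4°: crank pin P = (r cos θ, r sin θ) = (52.870895, 3.697093)
θ=4°: h = r sin θ − e = 3.697093 − 2 = 1.697093
θ=4°: x = r cos θ + √(L² − h²) = 52.870895 + 292.995085 = 345.865980
θ=221°: crank pin P = (r cos θ, r sin θ) = (-39.999608, -34.771129)
θ=221°: h = r sin θ − e = -34.771129 − 2 = -36.771129
θ=221°: x = r cos θ + √(L² − h²) = -39.999608 + 290.683478 = 250.683870
θ=225°: crank pin P = (r cos θ, r sin θ) = (-37.476659, -37.476659)
θ=225°: h = r sin θ − e = -37.476659 − 2 = -39.476659
θ=225°: x = r cos θ + √(L² − h²) = -37.476659 + 290.328423 = 252.851764

θ=4°: 345.8660
θ=221°: 250.6839
θ=225°: 252.8518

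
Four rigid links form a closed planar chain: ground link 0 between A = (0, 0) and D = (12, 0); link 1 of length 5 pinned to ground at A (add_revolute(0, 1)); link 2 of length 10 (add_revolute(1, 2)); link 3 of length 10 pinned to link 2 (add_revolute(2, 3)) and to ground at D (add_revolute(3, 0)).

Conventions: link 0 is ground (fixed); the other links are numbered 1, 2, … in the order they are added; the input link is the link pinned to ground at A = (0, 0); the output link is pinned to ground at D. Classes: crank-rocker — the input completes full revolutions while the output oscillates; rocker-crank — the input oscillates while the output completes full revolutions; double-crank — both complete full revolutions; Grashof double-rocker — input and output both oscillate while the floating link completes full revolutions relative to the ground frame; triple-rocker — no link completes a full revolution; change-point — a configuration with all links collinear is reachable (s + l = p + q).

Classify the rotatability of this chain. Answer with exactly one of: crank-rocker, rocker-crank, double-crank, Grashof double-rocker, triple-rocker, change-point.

lengths: ground=12, input=5, coupler=10, output=10
sorted: s=5 (shortest), l=12 (longest), p+q=20
s + l = 17 vs p + q = 20
s + l < p + q (Grashof) with shortest = input link → crank-rocker

crank-rocker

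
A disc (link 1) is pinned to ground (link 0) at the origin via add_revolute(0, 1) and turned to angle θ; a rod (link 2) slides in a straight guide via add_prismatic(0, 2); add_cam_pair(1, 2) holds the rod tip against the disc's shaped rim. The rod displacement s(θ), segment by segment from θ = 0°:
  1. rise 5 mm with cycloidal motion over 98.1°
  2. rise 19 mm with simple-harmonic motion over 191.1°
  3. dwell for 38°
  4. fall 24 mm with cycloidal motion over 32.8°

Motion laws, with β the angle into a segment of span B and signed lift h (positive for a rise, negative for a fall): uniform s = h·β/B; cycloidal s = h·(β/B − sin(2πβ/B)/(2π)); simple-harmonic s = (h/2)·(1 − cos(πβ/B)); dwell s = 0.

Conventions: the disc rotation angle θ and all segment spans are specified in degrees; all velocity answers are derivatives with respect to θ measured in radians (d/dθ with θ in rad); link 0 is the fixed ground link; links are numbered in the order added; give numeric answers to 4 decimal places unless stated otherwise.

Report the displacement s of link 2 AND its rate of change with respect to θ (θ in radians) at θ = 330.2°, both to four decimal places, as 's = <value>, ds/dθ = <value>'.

segment 1 (0° to 98.1°, cycloidal, h = 5) is passed completely: s = 0.0000 + (5) = 5.0000
segment 2 (98.1° to 289.2°, simple-harmonic, h = 19) is passed completely: s = 5.0000 + (19) = 24.0000
segment 3 (289.2° to 327.2°, dwell): s unchanged at 24.0000
θ = 330.2° falls in segment 4 (327.2° to 360°, cycloidal, h = -24): β = 330.2 − 327.2 = 3°, B = 32.8°; Δs = -24·(0.0915 − sin(2π·0.0915)/(2π)) = -0.1188; s = 24.0000 − 0.1188 = 23.8812
velocity in seg [327.2°–360°] (cycloidal), θ in radians: β = 3° = 0.0524 rad, B = 32.8° = 0.5725 rad; ds/dθ = (h/B)(1 − cos(2πβ/B)) = ((-24)/0.5725)(1 − cos(2π·0.0915)) = -6.734402 mm/rad

s = 23.8812, ds/dθ = -6.7344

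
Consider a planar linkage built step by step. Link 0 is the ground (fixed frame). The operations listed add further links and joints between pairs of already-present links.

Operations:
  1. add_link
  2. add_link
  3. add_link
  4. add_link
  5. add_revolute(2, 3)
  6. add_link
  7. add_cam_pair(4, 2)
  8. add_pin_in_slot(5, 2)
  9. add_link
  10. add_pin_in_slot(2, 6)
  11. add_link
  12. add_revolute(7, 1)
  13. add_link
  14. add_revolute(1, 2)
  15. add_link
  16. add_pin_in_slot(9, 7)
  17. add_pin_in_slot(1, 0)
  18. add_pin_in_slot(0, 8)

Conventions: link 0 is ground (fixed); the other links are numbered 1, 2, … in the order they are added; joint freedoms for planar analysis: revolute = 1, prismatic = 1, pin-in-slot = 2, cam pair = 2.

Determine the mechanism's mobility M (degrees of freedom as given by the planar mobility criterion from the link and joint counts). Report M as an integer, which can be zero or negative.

ground; <1,0,0>
#1 <2,0,0>
#2 <3,0,0>
#3 <4,0,0>
#4 <5,0,0>
R:2↔3 J1 <5,1,0>
#5 <6,1,0>
C:4↔2 J2 <6,1,1>
PS:5↔2 J2 <6,1,2>
#6 <7,1,2>
PS:2↔6 J2 <7,1,3>
#7 <8,1,3>
R:7↔1 J1 <8,2,3>
#8 <9,2,3>
R:1↔2 J1 <9,3,3>
#9 <10,3,3>
PS:9↔7 J2 <10,3,4>
PS:1↔0 J2 <10,3,5>
PS:0↔8 J2 <10,3,6>
3×9 − 2×3 − 1×6 = 15

M = 15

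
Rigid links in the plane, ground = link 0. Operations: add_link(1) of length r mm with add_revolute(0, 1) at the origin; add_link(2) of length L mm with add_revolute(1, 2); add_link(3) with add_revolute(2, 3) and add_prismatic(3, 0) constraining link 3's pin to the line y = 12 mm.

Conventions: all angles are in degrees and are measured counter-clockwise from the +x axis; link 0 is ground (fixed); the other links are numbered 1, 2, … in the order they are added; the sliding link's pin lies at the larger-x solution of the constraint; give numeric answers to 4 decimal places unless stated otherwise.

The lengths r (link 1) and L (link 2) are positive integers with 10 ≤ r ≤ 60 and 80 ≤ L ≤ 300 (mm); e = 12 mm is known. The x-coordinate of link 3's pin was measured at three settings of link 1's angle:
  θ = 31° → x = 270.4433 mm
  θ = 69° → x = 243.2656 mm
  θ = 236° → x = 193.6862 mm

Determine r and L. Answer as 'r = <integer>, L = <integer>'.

constraint per measurement: (x − r cos θ)² + (r sin θ − e)² = L²
subtracting the θ₁ and θ₂ equations cancels the r² and L² terms:
r = (x₁² − x₂²) / (2[(x₁cos θ₁ + e sin θ₁) − (x₂cos θ₂ + e sin θ₂)]) = 50.0001 → r = 50
L² = (x₁ − r cos θ₁)² + (r sin θ₁ − e)² = 51984.0175 → L = 228.0000 → L = 228
check at θ₃=236°: x = 193.6862 (printed 193.6862) ✓

r = 50, L = 228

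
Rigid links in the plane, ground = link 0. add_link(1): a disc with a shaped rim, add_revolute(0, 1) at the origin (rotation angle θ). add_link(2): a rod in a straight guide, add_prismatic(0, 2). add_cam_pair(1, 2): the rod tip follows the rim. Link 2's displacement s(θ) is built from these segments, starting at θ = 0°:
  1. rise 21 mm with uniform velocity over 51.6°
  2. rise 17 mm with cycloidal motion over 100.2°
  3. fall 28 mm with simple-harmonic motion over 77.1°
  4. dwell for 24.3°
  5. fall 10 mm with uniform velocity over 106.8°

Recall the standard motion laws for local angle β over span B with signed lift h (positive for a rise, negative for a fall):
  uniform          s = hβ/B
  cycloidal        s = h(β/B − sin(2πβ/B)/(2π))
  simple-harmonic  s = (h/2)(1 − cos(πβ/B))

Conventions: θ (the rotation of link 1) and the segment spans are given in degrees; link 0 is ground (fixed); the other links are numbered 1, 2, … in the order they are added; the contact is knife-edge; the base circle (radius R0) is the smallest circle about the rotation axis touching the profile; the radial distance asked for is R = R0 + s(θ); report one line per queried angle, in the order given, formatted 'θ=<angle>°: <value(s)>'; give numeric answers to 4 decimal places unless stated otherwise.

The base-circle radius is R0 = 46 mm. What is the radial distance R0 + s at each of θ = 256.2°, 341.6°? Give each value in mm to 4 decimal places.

segment 1 (0° to 51.6°, uniform, h = 21) is passed completely: s = 0.0000 + (21) = 21.0000
segment 2 (51.6° to 151.8°, cycloidal, h = 17) is passed completely: s = 21.0000 + (17) = 38.0000
segment 3 (151.8° to 228.9°, simple-harmonic, h = -28) is passed completely: s = 38.0000 + (-28) = 10.0000
segment 4 (228.9° to 253.2°, dwell): s unchanged at 10.0000
θ = 256.2° falls in segment 5 (253.2° to 360°, uniform, h = -10): β = 256.2 − 253.2 = 3°, B = 106.8°; Δs = -10·3/106.8 = -0.2809; s = 10.0000 − 0.2809 = 9.7191
θ = 341.6° falls in segment 5 (253.2° to 360°, uniform, h = -10): β = 341.6 − 253.2 = 88.4°, B = 106.8°; Δs = -10·88.4/106.8 = -8.2772; s = 10.0000 − 8.2772 = 1.7228
θ=256.2°: R = R0 + s = 46 + 9.7191 = 55.7191
θ=341.6°: R = R0 + s = 46 + 1.7228 = 47.7228

θ=256.2°: 55.7191
θ=341.6°: 47.7228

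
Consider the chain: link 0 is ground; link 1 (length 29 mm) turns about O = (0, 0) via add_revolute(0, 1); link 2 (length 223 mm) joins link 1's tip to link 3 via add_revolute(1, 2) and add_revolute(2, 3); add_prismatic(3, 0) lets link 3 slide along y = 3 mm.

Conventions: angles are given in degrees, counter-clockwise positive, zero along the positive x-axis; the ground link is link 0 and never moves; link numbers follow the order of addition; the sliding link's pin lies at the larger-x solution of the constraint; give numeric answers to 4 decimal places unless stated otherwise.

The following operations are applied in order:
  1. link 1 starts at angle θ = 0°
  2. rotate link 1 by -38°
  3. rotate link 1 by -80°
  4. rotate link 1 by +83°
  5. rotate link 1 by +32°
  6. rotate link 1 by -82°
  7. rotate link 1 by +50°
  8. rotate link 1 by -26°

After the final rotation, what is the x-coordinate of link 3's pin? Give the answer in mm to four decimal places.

geometry: r = 29 mm, L = 223 mm, e = 3 mm; θ starts at 0°
rotate link 1 by -38°: θ ← 0° -38° = -38°
rotate link 1 by -80°: θ ← -38° -80° = -118°
rotate link 1 by +83°: θ ← -118° +83° = -35°
rotate link 1 by +32°: θ ← -35° +32° = -3°
rotate link 1 by -82°: θ ← -3° -82° = -85°
rotate link 1 by +50°: θ ← -85° +50° = -35°
rotate link 1 by -26°: θ ← -35° -26° = -61°
crank pin P = (r cos θ, r sin θ) = (14.059479, -25.363972)
h = r sin θ − e = -25.363972 − 3 = -28.363972
x = r cos θ + √(L² − h²) = 14.059479 + 221.188800 = 235.248279

235.2483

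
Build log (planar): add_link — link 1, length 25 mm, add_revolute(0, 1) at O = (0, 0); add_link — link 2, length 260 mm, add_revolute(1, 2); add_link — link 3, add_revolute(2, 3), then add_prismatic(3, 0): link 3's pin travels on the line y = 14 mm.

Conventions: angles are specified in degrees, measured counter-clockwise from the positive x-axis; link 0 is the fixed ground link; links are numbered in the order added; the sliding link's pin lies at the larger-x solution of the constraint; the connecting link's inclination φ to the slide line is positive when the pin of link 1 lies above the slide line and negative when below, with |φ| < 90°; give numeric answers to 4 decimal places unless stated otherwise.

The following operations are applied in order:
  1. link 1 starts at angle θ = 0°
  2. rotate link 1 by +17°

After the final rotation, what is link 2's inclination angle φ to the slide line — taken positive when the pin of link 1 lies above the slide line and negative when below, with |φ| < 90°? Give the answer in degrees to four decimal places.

geometry: r = 25 mm, L = 260 mm, e = 14 mm; θ starts at 0°
rotate link 1 by +17°: θ ← 0° +17° = 17°
h = r sin θ − e = 7.309293 − 14 = -6.690707
sin φ = h / L = -6.690707 / 260 = -0.02573349
φ = arcsin(-0.02573349) = -1.474583°

-1.4746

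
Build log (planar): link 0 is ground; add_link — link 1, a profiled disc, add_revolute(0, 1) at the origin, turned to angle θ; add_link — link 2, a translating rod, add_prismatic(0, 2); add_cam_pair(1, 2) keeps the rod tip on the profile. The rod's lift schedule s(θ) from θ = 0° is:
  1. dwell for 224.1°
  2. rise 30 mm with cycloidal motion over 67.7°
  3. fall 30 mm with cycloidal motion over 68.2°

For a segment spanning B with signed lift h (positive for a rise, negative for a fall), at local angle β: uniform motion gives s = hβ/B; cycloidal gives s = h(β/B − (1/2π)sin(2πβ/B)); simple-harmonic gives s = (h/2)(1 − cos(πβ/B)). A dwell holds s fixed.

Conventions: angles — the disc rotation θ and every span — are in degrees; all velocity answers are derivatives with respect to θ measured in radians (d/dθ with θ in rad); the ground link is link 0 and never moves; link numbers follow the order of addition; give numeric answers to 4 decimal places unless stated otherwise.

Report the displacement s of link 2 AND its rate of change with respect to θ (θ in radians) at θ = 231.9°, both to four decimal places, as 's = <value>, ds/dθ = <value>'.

seg 1 [0°–224.1°] dwell: s stays 0.0000
seg 2 [224.1°–291.8°] cycloidal, h=30: θ=231.9° here. β=7.8, B=67.7. 30·(0.1152 − sin(2π·0.1152)/(2π)) = 0.2941 → s = 0.2941
velocity in seg [224.1°–291.8°] (cycloidal), θ in radians: β = 7.8° = 0.1361 rad, B = 67.7° = 1.1816 rad; ds/dθ = (h/B)(1 − cos(2πβ/B)) = (30/1.1816)(1 − cos(2π·0.1152)) = 6.367183 mm/rad

s = 0.2941, ds/dθ = 6.3672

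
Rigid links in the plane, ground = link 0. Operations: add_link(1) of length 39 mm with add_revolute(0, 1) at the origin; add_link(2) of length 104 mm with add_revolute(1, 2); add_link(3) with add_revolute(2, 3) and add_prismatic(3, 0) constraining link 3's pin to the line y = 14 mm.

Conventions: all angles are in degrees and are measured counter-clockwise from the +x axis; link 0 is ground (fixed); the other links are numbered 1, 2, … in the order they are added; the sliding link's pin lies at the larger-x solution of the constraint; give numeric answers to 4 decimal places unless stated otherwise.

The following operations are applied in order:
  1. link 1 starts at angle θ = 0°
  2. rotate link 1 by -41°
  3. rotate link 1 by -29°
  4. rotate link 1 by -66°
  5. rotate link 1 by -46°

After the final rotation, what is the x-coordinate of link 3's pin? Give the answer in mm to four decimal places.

geometry: r = 39 mm, L = 104 mm, e = 14 mm; θ starts at 0°
rotate link 1 by -41°: θ ← 0° -41° = -41°
rotate link 1 by -29°: θ ← -41° -29° = -70°
rotate link 1 by -66°: θ ← -70° -66° = -136°
rotate link 1 by -46°: θ ← -136° -46° = -182°
crank pin P = (r cos θ, r sin θ) = (-38.976242, 1.361080)
h = r sin θ − e = 1.361080 − 14 = -12.638920
x = r cos θ + √(L² − h²) = -38.976242 + 103.229151 = 64.252909

64.2529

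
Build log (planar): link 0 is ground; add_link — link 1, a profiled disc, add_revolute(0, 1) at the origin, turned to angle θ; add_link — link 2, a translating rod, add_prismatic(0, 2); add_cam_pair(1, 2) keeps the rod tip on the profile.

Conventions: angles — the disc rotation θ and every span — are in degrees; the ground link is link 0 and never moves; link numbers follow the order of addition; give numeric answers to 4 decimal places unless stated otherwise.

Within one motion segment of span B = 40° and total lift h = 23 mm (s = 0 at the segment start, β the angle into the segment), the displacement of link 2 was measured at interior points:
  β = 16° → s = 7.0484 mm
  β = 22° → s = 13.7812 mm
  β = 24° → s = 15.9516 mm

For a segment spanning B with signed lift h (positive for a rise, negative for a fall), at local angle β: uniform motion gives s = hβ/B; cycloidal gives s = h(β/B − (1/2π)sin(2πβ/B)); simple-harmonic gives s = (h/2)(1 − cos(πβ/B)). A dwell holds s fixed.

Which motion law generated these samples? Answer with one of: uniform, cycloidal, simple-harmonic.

candidates at β/B = r: uniform s = h·r (linear in β); cycloidal s = h·(r − sin(2πr)/(2π)); simple-harmonic s = (h/2)(1 − cos(πr))
β=16°: printed 7.0484 | uniform 9.2000, cycloidal 7.0484, simple-harmonic 7.9463
β=22°: printed 13.7812 | uniform 12.6500, cycloidal 13.7812, simple-harmonic 13.2990
β=24°: printed 15.9516 | uniform 13.8000, cycloidal 15.9516, simple-harmonic 15.0537
only one law matches every sample → cycloidal

cycloidal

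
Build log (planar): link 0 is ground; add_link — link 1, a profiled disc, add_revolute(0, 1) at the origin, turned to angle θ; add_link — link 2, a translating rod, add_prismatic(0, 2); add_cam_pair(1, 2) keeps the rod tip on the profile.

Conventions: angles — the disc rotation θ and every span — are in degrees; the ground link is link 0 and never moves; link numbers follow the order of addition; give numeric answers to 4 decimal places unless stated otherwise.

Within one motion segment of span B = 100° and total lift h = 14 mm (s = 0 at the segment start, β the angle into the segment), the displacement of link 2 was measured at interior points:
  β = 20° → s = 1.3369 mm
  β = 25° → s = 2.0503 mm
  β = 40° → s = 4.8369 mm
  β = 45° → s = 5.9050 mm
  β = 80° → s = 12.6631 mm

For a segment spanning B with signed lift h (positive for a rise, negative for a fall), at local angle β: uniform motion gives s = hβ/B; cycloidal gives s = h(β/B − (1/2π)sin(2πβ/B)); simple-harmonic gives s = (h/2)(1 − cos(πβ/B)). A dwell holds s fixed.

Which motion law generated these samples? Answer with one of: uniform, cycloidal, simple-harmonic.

candidates at β/B = r: uniform s = h·r (linear in β); cycloidal s = h·(r − sin(2πr)/(2π)); simple-harmonic s = (h/2)(1 − cos(πr))
β=20°: printed 1.3369 | uniform 2.8000, cycloidal 0.6809, simple-harmonic 1.3369
β=25°: printed 2.0503 | uniform 3.5000, cycloidal 1.2718, simple-harmonic 2.0503
β=40°: printed 4.8369 | uniform 5.6000, cycloidal 4.2903, simple-harmonic 4.8369
β=45°: printed 5.9050 | uniform 6.3000, cycloidal 5.6115, simple-harmonic 5.9050
β=80°: printed 12.6631 | uniform 11.2000, cycloidal 13.3191, simple-harmonic 12.6631
only one law matches every sample → simple-harmonic

simple-harmonic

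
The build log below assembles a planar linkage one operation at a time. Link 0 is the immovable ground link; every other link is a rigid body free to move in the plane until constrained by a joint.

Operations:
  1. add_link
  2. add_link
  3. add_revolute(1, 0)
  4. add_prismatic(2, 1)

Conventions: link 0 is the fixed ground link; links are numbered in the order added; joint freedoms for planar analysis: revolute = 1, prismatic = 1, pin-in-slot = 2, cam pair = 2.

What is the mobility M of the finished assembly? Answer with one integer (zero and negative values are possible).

ground; <1,0,0>
#1 <2,0,0>
#2 <3,0,0>
R:1↔0 J1 <3,1,0>
P:2↔1 J1 <3,2,0>
3×2 − 2×2 − 1×0 = 2

M = 2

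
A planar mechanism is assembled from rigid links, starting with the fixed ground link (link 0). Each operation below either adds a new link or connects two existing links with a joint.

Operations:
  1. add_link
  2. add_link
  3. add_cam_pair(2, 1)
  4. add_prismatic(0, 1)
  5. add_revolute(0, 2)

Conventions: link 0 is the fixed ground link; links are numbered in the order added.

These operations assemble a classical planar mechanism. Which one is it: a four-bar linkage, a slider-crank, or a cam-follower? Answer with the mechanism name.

links: 3 (incl. ground); joints: 1 revolute, 1 prismatic, 1 higher (cam) pair, forming one closed loop
3 links, revolute + prismatic + higher pair in one loop → cam-follower

cam-follower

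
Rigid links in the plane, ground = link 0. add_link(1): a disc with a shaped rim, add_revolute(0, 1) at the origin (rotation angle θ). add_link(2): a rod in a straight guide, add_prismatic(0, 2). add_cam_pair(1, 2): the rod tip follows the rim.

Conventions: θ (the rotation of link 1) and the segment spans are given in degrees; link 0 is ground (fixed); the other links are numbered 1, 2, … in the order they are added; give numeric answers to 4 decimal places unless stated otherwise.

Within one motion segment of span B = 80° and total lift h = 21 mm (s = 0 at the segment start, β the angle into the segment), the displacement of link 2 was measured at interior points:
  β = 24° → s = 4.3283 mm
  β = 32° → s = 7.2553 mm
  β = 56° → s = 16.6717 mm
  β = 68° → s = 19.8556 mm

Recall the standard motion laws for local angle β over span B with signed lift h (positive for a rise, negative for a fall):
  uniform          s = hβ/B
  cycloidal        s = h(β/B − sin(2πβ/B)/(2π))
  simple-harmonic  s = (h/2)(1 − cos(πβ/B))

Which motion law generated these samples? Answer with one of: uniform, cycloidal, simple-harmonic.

candidates at β/B = r: uniform s = h·r (linear in β); cycloidal s = h·(r − sin(2πr)/(2π)); simple-harmonic s = (h/2)(1 − cos(πr))
β=24°: printed 4.3283 | uniform 6.3000, cycloidal 3.1213, simple-harmonic 4.3283
β=32°: printed 7.2553 | uniform 8.4000, cycloidal 6.4355, simple-harmonic 7.2553
β=56°: printed 16.6717 | uniform 14.7000, cycloidal 17.8787, simple-harmonic 16.6717
β=68°: printed 19.8556 | uniform 17.8500, cycloidal 20.5539, simple-harmonic 19.8556
only one law matches every sample → simple-harmonic

simple-harmonic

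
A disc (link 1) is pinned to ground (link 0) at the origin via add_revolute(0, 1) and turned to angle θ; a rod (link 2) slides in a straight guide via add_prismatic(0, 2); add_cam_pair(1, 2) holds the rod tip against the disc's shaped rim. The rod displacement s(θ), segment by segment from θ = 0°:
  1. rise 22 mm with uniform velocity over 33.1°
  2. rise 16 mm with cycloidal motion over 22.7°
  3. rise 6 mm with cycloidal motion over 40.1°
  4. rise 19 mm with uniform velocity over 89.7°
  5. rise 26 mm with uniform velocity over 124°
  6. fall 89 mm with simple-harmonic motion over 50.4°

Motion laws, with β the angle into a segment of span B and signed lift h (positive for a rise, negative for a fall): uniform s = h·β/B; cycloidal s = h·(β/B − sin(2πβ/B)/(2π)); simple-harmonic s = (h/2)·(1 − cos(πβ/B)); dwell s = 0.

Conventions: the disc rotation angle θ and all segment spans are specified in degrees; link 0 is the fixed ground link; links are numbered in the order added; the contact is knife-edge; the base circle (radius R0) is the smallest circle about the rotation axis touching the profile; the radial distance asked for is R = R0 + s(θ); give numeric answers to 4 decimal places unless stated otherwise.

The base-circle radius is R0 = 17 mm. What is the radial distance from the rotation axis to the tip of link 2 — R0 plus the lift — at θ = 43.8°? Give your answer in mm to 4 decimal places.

segment 1 (0° to 33.1°, uniform, h = 22) is passed completely: s = 0.0000 + (22) = 22.0000
θ = 43.8° falls in segment 2 (33.1° to 55.8°, cycloidal, h = 16): β = 43.8 − 33.1 = 10.7°, B = 22.7°; Δs = 16·(0.4714 − sin(2π·0.4714)/(2π)) = 7.0862; s = 22.0000 + 7.0862 = 29.0862
R = R0 + s = 17 + 29.0862 = 46.0862

46.0862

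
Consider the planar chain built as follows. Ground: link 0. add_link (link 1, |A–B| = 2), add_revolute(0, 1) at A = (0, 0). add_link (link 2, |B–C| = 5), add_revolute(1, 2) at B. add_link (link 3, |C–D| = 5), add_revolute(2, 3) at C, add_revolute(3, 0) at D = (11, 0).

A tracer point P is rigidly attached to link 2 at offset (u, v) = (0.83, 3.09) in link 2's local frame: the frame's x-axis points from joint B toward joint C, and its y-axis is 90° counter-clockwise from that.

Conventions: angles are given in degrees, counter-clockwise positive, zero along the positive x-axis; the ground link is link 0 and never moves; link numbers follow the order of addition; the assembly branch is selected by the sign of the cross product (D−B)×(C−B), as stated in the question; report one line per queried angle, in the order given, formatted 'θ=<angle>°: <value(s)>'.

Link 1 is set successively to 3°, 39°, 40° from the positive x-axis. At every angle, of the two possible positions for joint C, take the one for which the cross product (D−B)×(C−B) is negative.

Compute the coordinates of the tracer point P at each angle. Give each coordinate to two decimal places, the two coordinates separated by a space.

A=(0,0), D=(11.00,0)
θ=3°: B = A + 2.00·(cos3°, sin3°) = (1.9973, 0.1047)
θ=3°: |BD| = 9.0033
θ=3°: circle(B,5.00) ∩ circle(D,5.00): a=4.5017, h=2.1760
θ=3°:   candidates: C₊=(6.5239,2.2282) cross=19.591; C₋=(6.4733,-2.1235) cross=-19.591
θ=3°:   branch - wants cross < 0 → take C=(6.4733,-2.1235) (cross=-19.591)
θ=3°: ex = (C−B)/|BC| = (0.8952,-0.4456); ey = (0.4456,0.8952)
θ=3°: P = B + 0.83·ex + 3.09·ey = (4.1173,2.5010)
θ=39°: B = A + 2.00·(cos39°, sin39°) = (1.5543, 1.2586)
θ=39°: |BD| = 9.5292
θ=39°: circle(B,5.00) ∩ circle(D,5.00): a=4.7646, h=1.5161
θ=39°:   candidates: C₊=(6.4774,2.1322) cross=14.447; C₋=(6.0769,-0.8735) cross=-14.447
θ=39°:   branch - wants cross < 0 → take C=(6.0769,-0.8735) (cross=-14.447)
θ=39°: ex = (C−B)/|BC| = (0.9045,-0.4264); ey = (0.4264,0.9045)
θ=39°: P = B + 0.83·ex + 3.09·ey = (3.6227,3.6997)
θ=40°: B = A + 2.00·(cos40°, sin40°) = (1.5321, 1.2856)
θ=40°: |BD| = 9.5548
θ=40°: circle(B,5.00) ∩ circle(D,5.00): a=4.7774, h=1.4753
θ=40°:   candidates: C₊=(6.4645,2.1047) cross=14.096; C₋=(6.0675,-0.8191) cross=-14.096
θ=40°:   branch - wants cross < 0 → take C=(6.0675,-0.8191) (cross=-14.096)
θ=40°: ex = (C−B)/|BC| = (0.9071,-0.4209); ey = (0.4209,0.9071)
θ=40°: P = B + 0.83·ex + 3.09·ey = (3.5857,3.7391)

θ=3°: 4.12 2.50
θ=39°: 3.62 3.70
θ=40°: 3.59 3.74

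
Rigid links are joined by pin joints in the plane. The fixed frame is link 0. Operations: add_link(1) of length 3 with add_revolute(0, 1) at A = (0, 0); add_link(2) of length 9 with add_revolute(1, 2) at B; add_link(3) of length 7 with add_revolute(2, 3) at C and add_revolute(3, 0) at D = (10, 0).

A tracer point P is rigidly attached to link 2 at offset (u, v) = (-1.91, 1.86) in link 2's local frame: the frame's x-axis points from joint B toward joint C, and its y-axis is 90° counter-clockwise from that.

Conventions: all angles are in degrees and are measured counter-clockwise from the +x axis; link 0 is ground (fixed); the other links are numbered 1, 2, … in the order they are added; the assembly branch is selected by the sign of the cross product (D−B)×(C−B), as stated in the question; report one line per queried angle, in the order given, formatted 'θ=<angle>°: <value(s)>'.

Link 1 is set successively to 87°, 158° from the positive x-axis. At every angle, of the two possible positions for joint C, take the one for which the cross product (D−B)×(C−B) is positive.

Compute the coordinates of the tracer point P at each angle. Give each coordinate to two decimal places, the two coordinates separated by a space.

A=(0,0), D=(10.00,0)
θ=87°: B = A + 3.00·(cos87°, sin87°) = (0.1570, 2.9959)
θ=87°: |BD| = 10.2888
θ=87°: circle(B,9.00) ∩ circle(D,7.00): a=6.6995, h=6.0097
θ=87°:   candidates: C₊=(8.3161,6.7944) cross=61.833; C₋=(4.8163,-4.7042) cross=-61.833
θ=87°:   branch + wants cross > 0 → take C=(8.3161,6.7944) (cross=61.833)
θ=87°: ex = (C−B)/|BC| = (0.9066,0.4221); ey = (-0.4221,0.9066)
θ=87°: P = B + -1.91·ex + 1.86·ey = (-2.3596,3.8760)
θ=158°: B = A + 3.00·(cos158°, sin158°) = (-2.7816, 1.1238)
θ=158°: |BD| = 12.8309
θ=158°: circle(B,9.00) ∩ circle(D,7.00): a=7.6624, h=4.7209
θ=158°:   candidates: C₊=(5.2649,5.1555) cross=60.574; C₋=(4.4379,-4.2501) cross=-60.574
θ=158°:   branch + wants cross > 0 → take C=(5.2649,5.1555) (cross=60.574)
θ=158°: ex = (C−B)/|BC| = (0.8941,0.4480); ey = (-0.4480,0.8941)
θ=158°: P = B + -1.91·ex + 1.86·ey = (-5.3224,1.9311)

θ=87°: -2.36 3.88
θ=158°: -5.32 1.93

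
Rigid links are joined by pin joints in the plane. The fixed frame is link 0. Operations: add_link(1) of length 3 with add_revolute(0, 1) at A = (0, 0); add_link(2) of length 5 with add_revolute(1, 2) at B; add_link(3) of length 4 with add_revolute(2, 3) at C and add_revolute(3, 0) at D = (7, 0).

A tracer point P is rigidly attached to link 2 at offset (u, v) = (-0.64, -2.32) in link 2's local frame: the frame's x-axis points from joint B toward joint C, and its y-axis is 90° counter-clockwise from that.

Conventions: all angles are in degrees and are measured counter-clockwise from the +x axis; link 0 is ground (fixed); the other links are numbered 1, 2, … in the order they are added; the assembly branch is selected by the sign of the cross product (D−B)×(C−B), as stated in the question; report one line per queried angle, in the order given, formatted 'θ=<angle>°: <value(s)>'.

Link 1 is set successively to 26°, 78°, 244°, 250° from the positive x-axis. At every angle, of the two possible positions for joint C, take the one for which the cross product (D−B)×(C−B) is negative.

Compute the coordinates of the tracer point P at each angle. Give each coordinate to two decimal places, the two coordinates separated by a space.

A=(0,0), D=(7.00,0)
θ=26°: B = A + 3.00·(cos26°, sin26°) = (2.6964, 1.3151)
θ=26°: |BD| = 4.5001
θ=26°: circle(B,5.00) ∩ circle(D,4.00): a=3.2500, h=3.7997
θ=26°:   candidates: C₊=(6.9149,3.9991) cross=17.099; C₋=(4.6941,-3.2685) cross=-17.099
θ=26°:   branch - wants cross < 0 → take C=(4.6941,-3.2685) (cross=-17.099)
θ=26°: ex = (C−B)/|BC| = (0.3995,-0.9167); ey = (0.9167,0.3995)
θ=26°: P = B + -0.64·ex + -2.32·ey = (0.3139,0.9749)
θ=78°: B = A + 3.00·(cos78°, sin78°) = (0.6237, 2.9344)
θ=78°: |BD| = 7.0191
θ=78°: circle(B,5.00) ∩ circle(D,4.00): a=4.1507, h=2.7878
θ=78°:   candidates: C₊=(5.5598,3.7317) cross=19.568; C₋=(3.2288,-1.3333) cross=-19.568
θ=78°:   branch - wants cross < 0 → take C=(3.2288,-1.3333) (cross=-19.568)
θ=78°: ex = (C−B)/|BC| = (0.5210,-0.8536); ey = (0.8536,0.5210)
θ=78°: P = B + -0.64·ex + -2.32·ey = (-1.6900,2.2720)
θ=244°: B = A + 3.00·(cos244°, sin244°) = (-1.3151, -2.6964)
θ=244°: |BD| = 8.7414
θ=244°: circle(B,5.00) ∩ circle(D,4.00): a=4.8855, h=1.0640
θ=244°:   candidates: C₊=(3.0039,-0.1773) cross=9.301; C₋=(3.6603,-2.2015) cross=-9.301
θ=244°:   branch - wants cross < 0 → take C=(3.6603,-2.2015) (cross=-9.301)
θ=244°: ex = (C−B)/|BC| = (0.9951,0.0990); ey = (-0.0990,0.9951)
θ=244°: P = B + -0.64·ex + -2.32·ey = (-1.7224,-5.0683)
θ=250°: B = A + 3.00·(cos250°, sin250°) = (-1.0261, -2.8191)
θ=250°: |BD| = 8.5068
θ=250°: circle(B,5.00) ∩ circle(D,4.00): a=4.7824, h=1.4591
θ=250°:   candidates: C₊=(3.0025,0.1424) cross=12.412; C₋=(3.9696,-2.6109) cross=-12.412
θ=250°:   branch - wants cross < 0 → take C=(3.9696,-2.6109) (cross=-12.412)
θ=250°: ex = (C−B)/|BC| = (0.9991,0.0416); ey = (-0.0416,0.9991)
θ=250°: P = B + -0.64·ex + -2.32·ey = (-1.5689,-5.1637)

θ=26°: 0.31 0.97
θ=78°: -1.69 2.27
θ=244°: -1.72 -5.07
θ=250°: -1.57 -5.16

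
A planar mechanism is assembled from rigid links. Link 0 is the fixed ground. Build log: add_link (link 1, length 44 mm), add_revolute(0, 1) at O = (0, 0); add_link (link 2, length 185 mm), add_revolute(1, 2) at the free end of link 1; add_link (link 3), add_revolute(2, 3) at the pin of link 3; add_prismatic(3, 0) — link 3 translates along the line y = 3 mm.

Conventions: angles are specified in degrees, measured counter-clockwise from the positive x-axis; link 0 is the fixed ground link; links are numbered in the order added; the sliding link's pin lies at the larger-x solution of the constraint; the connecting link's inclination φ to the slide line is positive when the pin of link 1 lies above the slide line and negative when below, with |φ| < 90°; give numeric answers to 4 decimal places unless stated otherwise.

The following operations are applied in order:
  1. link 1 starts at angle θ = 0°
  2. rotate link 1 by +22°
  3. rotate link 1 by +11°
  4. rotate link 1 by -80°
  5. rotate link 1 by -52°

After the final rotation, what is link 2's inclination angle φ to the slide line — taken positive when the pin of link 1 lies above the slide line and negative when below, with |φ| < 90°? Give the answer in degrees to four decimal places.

geometry: r = 44 mm, L = 185 mm, e = 3 mm; θ starts at 0°
rotate link 1 by +22°: θ ← 0° +22° = 22°
rotate link 1 by +11°: θ ← 22° +11° = 33°
rotate link 1 by -80°: θ ← 33° -80° = -47°
rotate link 1 by -52°: θ ← -47° -52° = -99°
h = r sin θ − e = -43.458287 − 3 = -46.458287
sin φ = h / L = -46.458287 / 185 = -0.25112588
φ = arcsin(-0.25112588) = -14.544146°

-14.5441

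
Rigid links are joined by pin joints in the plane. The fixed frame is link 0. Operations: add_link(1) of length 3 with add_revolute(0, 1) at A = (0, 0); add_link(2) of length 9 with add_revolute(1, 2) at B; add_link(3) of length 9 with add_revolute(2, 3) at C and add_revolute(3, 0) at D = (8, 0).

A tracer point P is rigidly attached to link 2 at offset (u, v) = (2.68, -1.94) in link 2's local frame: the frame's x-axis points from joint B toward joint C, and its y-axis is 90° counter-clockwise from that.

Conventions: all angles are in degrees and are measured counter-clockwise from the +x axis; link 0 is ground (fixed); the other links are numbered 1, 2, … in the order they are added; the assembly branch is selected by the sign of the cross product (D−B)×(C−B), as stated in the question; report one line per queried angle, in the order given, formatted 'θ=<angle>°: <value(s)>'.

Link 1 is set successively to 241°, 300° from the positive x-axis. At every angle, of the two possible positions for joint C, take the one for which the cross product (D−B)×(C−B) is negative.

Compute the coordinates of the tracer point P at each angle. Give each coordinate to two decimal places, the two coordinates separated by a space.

A=(0,0), D=(8.00,0)
θ=241°: B = A + 3.00·(cos241°, sin241°) = (-1.4544, -2.6239)
θ=241°: |BD| = 9.8118
θ=241°: circle(B,9.00) ∩ circle(D,9.00): a=4.9059, h=7.5453
θ=241°:   candidates: C₊=(1.2550,5.9586) cross=74.033; C₋=(5.2906,-8.5825) cross=-74.033
θ=241°:   branch - wants cross < 0 → take C=(5.2906,-8.5825) (cross=-74.033)
θ=241°: ex = (C−B)/|BC| = (0.7494,-0.6621); ey = (0.6621,0.7494)
θ=241°: P = B + 2.68·ex + -1.94·ey = (-0.7303,-5.8521)
θ=300°: B = A + 3.00·(cos300°, sin300°) = (1.5000, -2.5981)
θ=300°: |BD| = 7.0000
θ=300°: circle(B,9.00) ∩ circle(D,9.00): a=3.5000, h=8.2916
θ=300°:   candidates: C₊=(1.6726,6.4003) cross=58.041; C₋=(7.8274,-8.9983) cross=-58.041
θ=300°:   branch - wants cross < 0 → take C=(7.8274,-8.9983) (cross=-58.041)
θ=300°: ex = (C−B)/|BC| = (0.7030,-0.7111); ey = (0.7111,0.7030)
θ=300°: P = B + 2.68·ex + -1.94·ey = (2.0046,-5.8678)

θ=241°: -0.73 -5.85
θ=300°: 2.00 -5.87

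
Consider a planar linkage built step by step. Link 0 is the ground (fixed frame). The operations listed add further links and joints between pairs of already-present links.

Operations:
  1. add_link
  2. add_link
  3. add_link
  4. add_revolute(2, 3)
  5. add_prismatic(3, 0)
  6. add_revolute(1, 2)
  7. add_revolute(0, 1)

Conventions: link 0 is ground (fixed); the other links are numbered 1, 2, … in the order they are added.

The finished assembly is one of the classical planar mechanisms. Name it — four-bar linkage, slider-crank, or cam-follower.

links: 4 (incl. ground); joints: 3 revolute, 1 prismatic, 0 higher (cam) pair, forming one closed loop
4 links, 3 revolutes + 1 prismatic in one loop → slider-crank

slider-crank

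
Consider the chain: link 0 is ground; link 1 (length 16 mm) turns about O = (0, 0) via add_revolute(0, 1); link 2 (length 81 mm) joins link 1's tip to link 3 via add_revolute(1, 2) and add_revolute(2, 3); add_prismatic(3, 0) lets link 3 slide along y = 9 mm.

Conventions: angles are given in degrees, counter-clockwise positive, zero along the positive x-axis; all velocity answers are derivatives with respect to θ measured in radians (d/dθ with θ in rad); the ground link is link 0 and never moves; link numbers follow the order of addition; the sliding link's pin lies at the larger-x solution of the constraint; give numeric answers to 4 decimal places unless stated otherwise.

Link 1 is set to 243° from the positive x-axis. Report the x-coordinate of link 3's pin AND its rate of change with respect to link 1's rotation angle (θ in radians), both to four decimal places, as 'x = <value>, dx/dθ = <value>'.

geometry: r = 16 mm, L = 81 mm, e = 9 mm
crank pin P = (r cos θ, r sin θ) = (-7.263848, -14.256104)
h = r sin θ − e = -14.256104 − 9 = -23.256104
x = r cos θ + √(L² − h²) = -7.263848 + 77.589649 = 70.325801
dx/dθ = −r sin θ − h·r cos θ/√(L² − h²) (θ in radians; h = -23.256104) = 12.078896

x = 70.3258, dx/dθ = 12.0789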